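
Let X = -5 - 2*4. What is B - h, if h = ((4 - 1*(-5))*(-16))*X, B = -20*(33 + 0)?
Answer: -2532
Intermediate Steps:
X = -13 (X = -5 - 8 = -13)
B = -660 (B = -20*33 = -660)
h = 1872 (h = ((4 - 1*(-5))*(-16))*(-13) = ((4 + 5)*(-16))*(-13) = (9*(-16))*(-13) = -144*(-13) = 1872)
B - h = -660 - 1*1872 = -660 - 1872 = -2532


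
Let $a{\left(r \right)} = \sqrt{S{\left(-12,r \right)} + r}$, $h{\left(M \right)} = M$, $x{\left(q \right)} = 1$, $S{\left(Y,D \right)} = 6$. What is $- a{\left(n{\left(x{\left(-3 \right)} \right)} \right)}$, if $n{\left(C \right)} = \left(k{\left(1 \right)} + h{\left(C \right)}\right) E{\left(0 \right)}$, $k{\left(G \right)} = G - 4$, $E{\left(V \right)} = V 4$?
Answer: $- \sqrt{6} \approx -2.4495$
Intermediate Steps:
$E{\left(V \right)} = 4 V$
$k{\left(G \right)} = -4 + G$
$n{\left(C \right)} = 0$ ($n{\left(C \right)} = \left(\left(-4 + 1\right) + C\right) 4 \cdot 0 = \left(-3 + C\right) 0 = 0$)
$a{\left(r \right)} = \sqrt{6 + r}$
$- a{\left(n{\left(x{\left(-3 \right)} \right)} \right)} = - \sqrt{6 + 0} = - \sqrt{6}$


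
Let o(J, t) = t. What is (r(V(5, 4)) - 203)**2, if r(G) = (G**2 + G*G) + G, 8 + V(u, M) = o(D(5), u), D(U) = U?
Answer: 35344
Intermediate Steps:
V(u, M) = -8 + u
r(G) = G + 2*G**2 (r(G) = (G**2 + G**2) + G = 2*G**2 + G = G + 2*G**2)
(r(V(5, 4)) - 203)**2 = ((-8 + 5)*(1 + 2*(-8 + 5)) - 203)**2 = (-3*(1 + 2*(-3)) - 203)**2 = (-3*(1 - 6) - 203)**2 = (-3*(-5) - 203)**2 = (15 - 203)**2 = (-188)**2 = 35344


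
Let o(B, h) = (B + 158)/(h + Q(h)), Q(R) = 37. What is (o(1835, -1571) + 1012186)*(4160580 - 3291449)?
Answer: 1349492169203361/1534 ≈ 8.7972e+11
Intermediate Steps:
o(B, h) = (158 + B)/(37 + h) (o(B, h) = (B + 158)/(h + 37) = (158 + B)/(37 + h))
(o(1835, -1571) + 1012186)*(4160580 - 3291449) = ((158 + 1835)/(37 - 1571) + 1012186)*(4160580 - 3291449) = (1993/(-1534) + 1012186)*869131 = (-1/1534*1993 + 1012186)*869131 = (-1993/1534 + 1012186)*869131 = (1552691331/1534)*869131 = 1349492169203361/1534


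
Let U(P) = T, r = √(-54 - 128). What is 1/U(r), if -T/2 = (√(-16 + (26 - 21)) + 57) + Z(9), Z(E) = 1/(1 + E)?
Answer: -2855/327141 + 50*I*√11/327141 ≈ -0.0087271 + 0.00050691*I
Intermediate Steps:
T = -571/5 - 2*I*√11 (T = -2*((√(-16 + (26 - 21)) + 57) + 1/(1 + 9)) = -2*((√(-16 + 5) + 57) + 1/10) = -2*((√(-11) + 57) + ⅒) = -2*((I*√11 + 57) + ⅒) = -2*((57 + I*√11) + ⅒) = -2*(571/10 + I*√11) = -571/5 - 2*I*√11 ≈ -114.2 - 6.6332*I)
r = I*√182 (r = √(-182) = I*√182 ≈ 13.491*I)
U(P) = -571/5 - 2*I*√11
1/U(r) = 1/(-571/5 - 2*I*√11)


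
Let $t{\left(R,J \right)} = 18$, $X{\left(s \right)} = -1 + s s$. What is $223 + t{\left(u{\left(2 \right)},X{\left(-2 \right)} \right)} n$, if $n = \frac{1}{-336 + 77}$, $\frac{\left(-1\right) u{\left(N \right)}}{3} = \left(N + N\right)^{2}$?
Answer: $\frac{57739}{259} \approx 222.93$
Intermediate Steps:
$X{\left(s \right)} = -1 + s^{2}$
$u{\left(N \right)} = - 12 N^{2}$ ($u{\left(N \right)} = - 3 \left(N + N\right)^{2} = - 3 \left(2 N\right)^{2} = - 3 \cdot 4 N^{2} = - 12 N^{2}$)
$n = - \frac{1}{259}$ ($n = \frac{1}{-259} = - \frac{1}{259} \approx -0.003861$)
$223 + t{\left(u{\left(2 \right)},X{\left(-2 \right)} \right)} n = 223 + 18 \left(- \frac{1}{259}\right) = 223 - \frac{18}{259} = \frac{57739}{259}$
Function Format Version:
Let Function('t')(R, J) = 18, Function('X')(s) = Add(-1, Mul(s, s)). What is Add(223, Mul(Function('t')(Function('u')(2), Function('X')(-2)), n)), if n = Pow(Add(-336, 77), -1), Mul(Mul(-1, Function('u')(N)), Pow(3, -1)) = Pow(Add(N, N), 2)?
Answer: Rational(57739, 259) ≈ 222.93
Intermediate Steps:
Function('X')(s) = Add(-1, Pow(s, 2))
Function('u')(N) = Mul(-12, Pow(N, 2)) (Function('u')(N) = Mul(-3, Pow(Add(N, N), 2)) = Mul(-3, Pow(Mul(2, N), 2)) = Mul(-3, Mul(4, Pow(N, 2))) = Mul(-12, Pow(N, 2)))
n = Rational(-1, 259) (n = Pow(-259, -1) = Rational(-1, 259) ≈ -0.0038610)
Add(223, Mul(Function('t')(Function('u')(2), Function('X')(-2)), n)) = Add(223, Mul(18, Rational(-1, 259))) = Add(223, Rational(-18, 259)) = Rational(57739, 259)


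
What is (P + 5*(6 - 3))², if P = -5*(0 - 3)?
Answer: 900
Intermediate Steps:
P = 15 (P = -5*(-3) = 15)
(P + 5*(6 - 3))² = (15 + 5*(6 - 3))² = (15 + 5*3)² = (15 + 15)² = 30² = 900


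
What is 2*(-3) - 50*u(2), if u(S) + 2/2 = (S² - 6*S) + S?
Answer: 344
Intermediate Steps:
u(S) = -1 + S² - 5*S (u(S) = -1 + ((S² - 6*S) + S) = -1 + (S² - 5*S) = -1 + S² - 5*S)
2*(-3) - 50*u(2) = 2*(-3) - 50*(-1 + 2² - 5*2) = -6 - 50*(-1 + 4 - 10) = -6 - 50*(-7) = -6 + 350 = 344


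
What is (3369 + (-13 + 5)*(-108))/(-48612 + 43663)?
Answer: -4233/4949 ≈ -0.85532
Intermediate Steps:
(3369 + (-13 + 5)*(-108))/(-48612 + 43663) = (3369 - 8*(-108))/(-4949) = (3369 + 864)*(-1/4949) = 4233*(-1/4949) = -4233/4949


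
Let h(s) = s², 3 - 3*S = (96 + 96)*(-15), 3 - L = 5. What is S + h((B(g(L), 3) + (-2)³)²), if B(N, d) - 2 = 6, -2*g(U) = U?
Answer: 961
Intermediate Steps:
L = -2 (L = 3 - 1*5 = 3 - 5 = -2)
g(U) = -U/2
S = 961 (S = 1 - (96 + 96)*(-15)/3 = 1 - 64*(-15) = 1 - ⅓*(-2880) = 1 + 960 = 961)
B(N, d) = 8 (B(N, d) = 2 + 6 = 8)
S + h((B(g(L), 3) + (-2)³)²) = 961 + ((8 + (-2)³)²)² = 961 + ((8 - 8)²)² = 961 + (0²)² = 961 + 0² = 961 + 0 = 961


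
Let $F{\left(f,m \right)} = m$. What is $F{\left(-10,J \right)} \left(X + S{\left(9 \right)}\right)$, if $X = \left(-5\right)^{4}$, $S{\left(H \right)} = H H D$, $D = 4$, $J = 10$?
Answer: $9490$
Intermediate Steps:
$S{\left(H \right)} = 4 H^{2}$ ($S{\left(H \right)} = H H 4 = H^{2} \cdot 4 = 4 H^{2}$)
$X = 625$
$F{\left(-10,J \right)} \left(X + S{\left(9 \right)}\right) = 10 \left(625 + 4 \cdot 9^{2}\right) = 10 \left(625 + 4 \cdot 81\right) = 10 \left(625 + 324\right) = 10 \cdot 949 = 9490$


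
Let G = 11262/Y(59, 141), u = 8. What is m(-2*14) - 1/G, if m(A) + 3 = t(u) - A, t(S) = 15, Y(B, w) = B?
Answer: 450421/11262 ≈ 39.995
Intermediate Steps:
m(A) = 12 - A (m(A) = -3 + (15 - A) = 12 - A)
G = 11262/59 ≈ 190.88
m(-2*14) - 1/G = (12 - (-2)*14) - 1/11262/59 = (12 - 1*(-28)) - 1*59/11262 = (12 + 28) - 59/11262 = 40 - 59/11262 = 450421/11262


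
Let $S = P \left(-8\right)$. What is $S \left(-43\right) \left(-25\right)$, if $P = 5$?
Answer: $-43000$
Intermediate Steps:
$S = -40$ ($S = 5 \left(-8\right) = -40$)
$S \left(-43\right) \left(-25\right) = \left(-40\right) \left(-43\right) \left(-25\right) = 1720 \left(-25\right) = -43000$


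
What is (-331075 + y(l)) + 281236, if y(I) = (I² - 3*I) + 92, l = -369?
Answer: 87521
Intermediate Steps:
y(I) = 92 + I² - 3*I
(-331075 + y(l)) + 281236 = (-331075 + (92 + (-369)² - 3*(-369))) + 281236 = (-331075 + (92 + 136161 + 1107)) + 281236 = (-331075 + 137360) + 281236 = -193715 + 281236 = 87521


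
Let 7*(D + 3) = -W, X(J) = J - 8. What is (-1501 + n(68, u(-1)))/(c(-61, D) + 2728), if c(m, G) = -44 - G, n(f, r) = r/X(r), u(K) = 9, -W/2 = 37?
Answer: -10444/18735 ≈ -0.55746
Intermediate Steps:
X(J) = -8 + J
W = -74 (W = -2*37 = -74)
n(f, r) = r/(-8 + r)
D = 53/7 (D = -3 + (-1*(-74))/7 = -3 + (⅐)*74 = -3 + 74/7 = 53/7 ≈ 7.5714)
(-1501 + n(68, u(-1)))/(c(-61, D) + 2728) = (-1501 + 9/(-8 + 9))/((-44 - 1*53/7) + 2728) = (-1501 + 9/1)/((-44 - 53/7) + 2728) = (-1501 + 9*1)/(-361/7 + 2728) = (-1501 + 9)/(18735/7) = -1492*7/18735 = -10444/18735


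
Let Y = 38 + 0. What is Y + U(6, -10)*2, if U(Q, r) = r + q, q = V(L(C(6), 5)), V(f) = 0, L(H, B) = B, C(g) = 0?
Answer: 18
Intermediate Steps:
Y = 38
q = 0
U(Q, r) = r (U(Q, r) = r + 0 = r)
Y + U(6, -10)*2 = 38 - 10*2 = 38 - 20 = 18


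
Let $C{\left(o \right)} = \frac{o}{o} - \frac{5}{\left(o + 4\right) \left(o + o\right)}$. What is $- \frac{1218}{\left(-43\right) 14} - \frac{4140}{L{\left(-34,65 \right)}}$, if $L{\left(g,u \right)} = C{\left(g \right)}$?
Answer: $- \frac{72596751}{17501} \approx -4148.1$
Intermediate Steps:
$C{\left(o \right)} = 1 - \frac{5}{2 o \left(4 + o\right)}$ ($C{\left(o \right)} = 1 - \frac{5}{\left(4 + o\right) 2 o} = 1 - \frac{5}{2 o \left(4 + o\right)}$)
$L{\left(g,u \right)} = \frac{- \frac{5}{2} + g^{2} + 4 g}{g \left(4 + g\right)}$
$- \frac{1218}{\left(-43\right) 14} - \frac{4140}{L{\left(-34,65 \right)}} = - \frac{1218}{\left(-43\right) 14} - \frac{4140}{\frac{1}{-34} \frac{1}{4 - 34} \left(- \frac{5}{2} + \left(-34\right)^{2} + 4 \left(-34\right)\right)} = - \frac{1218}{-602} - \frac{4140}{\left(- \frac{1}{34}\right) \frac{1}{-30} \left(- \frac{5}{2} + 1156 - 136\right)} = \left(-1218\right) \left(- \frac{1}{602}\right) - \frac{4140}{\left(- \frac{1}{34}\right) \left(- \frac{1}{30}\right) \frac{2035}{2}} = \frac{87}{43} - \frac{4140}{\frac{407}{408}} = \frac{87}{43} - \frac{1689120}{407} = - \frac{72596751}{17501}$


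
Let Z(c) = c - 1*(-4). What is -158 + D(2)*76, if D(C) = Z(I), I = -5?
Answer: -234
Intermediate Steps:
Z(c) = 4 + c (Z(c) = c + 4 = 4 + c)
D(C) = -1 (D(C) = 4 - 5 = -1)
-158 + D(2)*76 = -158 - 1*76 = -158 - 76 = -234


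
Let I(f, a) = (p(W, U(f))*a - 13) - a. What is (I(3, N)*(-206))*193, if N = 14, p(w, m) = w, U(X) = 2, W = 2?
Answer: -39758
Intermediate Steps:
I(f, a) = -13 + a (I(f, a) = (2*a - 13) - a = (-13 + 2*a) - a = -13 + a)
(I(3, N)*(-206))*193 = ((-13 + 14)*(-206))*193 = (1*(-206))*193 = -206*193 = -39758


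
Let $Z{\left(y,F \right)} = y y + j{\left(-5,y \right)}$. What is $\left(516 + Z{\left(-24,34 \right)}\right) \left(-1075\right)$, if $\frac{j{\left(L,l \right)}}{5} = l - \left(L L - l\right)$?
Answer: $-781525$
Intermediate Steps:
$j{\left(L,l \right)} = - 5 L^{2} + 10 l$ ($j{\left(L,l \right)} = 5 \left(l - \left(L L - l\right)\right) = 5 \left(l - \left(L^{2} - l\right)\right) = 5 \left(- L^{2} + 2 l\right) = - 5 L^{2} + 10 l$)
$Z{\left(y,F \right)} = -125 + y^{2} + 10 y$ ($Z{\left(y,F \right)} = y y + \left(- 5 \left(-5\right)^{2} + 10 y\right) = y^{2} + \left(\left(-5\right) 25 + 10 y\right) = y^{2} + \left(-125 + 10 y\right) = -125 + y^{2} + 10 y$)
$\left(516 + Z{\left(-24,34 \right)}\right) \left(-1075\right) = \left(516 + \left(-125 + \left(-24\right)^{2} + 10 \left(-24\right)\right)\right) \left(-1075\right) = \left(516 - -211\right) \left(-1075\right) = \left(516 + 211\right) \left(-1075\right) = 727 \left(-1075\right) = -781525$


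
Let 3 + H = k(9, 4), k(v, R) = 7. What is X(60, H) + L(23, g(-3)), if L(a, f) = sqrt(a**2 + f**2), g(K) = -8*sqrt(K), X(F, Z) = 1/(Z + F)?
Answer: 1/64 + sqrt(337) ≈ 18.373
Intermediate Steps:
H = 4 (H = -3 + 7 = 4)
X(F, Z) = 1/(F + Z)
X(60, H) + L(23, g(-3)) = 1/(60 + 4) + sqrt(23**2 + (-8*I*sqrt(3))**2) = 1/64 + sqrt(529 + (-8*I*sqrt(3))**2) = 1/64 + sqrt(529 - 192) = 1/64 + sqrt(337)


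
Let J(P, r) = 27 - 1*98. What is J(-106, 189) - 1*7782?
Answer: -7853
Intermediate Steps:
J(P, r) = -71 (J(P, r) = 27 - 98 = -71)
J(-106, 189) - 1*7782 = -71 - 1*7782 = -71 - 7782 = -7853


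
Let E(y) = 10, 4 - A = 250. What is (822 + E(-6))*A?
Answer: -204672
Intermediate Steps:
A = -246 (A = 4 - 1*250 = 4 - 250 = -246)
(822 + E(-6))*A = (822 + 10)*(-246) = 832*(-246) = -204672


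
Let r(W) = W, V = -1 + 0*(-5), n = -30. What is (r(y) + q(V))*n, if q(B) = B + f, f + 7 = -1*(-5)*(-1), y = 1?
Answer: 360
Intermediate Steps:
f = -12 (f = -7 - 1*(-5)*(-1) = -7 + 5*(-1) = -7 - 5 = -12)
V = -1 (V = -1 + 0 = -1)
q(B) = -12 + B (q(B) = B - 12 = -12 + B)
(r(y) + q(V))*n = (1 + (-12 - 1))*(-30) = (1 - 13)*(-30) = -12*(-30) = 360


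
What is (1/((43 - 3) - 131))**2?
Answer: 1/8281 ≈ 0.00012076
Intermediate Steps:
(1/((43 - 3) - 131))**2 = (1/(40 - 131))**2 = (1/(-91))**2 = (-1/91)**2 = 1/8281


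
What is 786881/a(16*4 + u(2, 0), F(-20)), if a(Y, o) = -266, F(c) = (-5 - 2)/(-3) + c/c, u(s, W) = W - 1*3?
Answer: -786881/266 ≈ -2958.2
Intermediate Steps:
u(s, W) = -3 + W (u(s, W) = W - 3 = -3 + W)
F(c) = 10/3 (F(c) = -7*(-⅓) + 1 = 7/3 + 1 = 10/3)
786881/a(16*4 + u(2, 0), F(-20)) = 786881/(-266) = 786881*(-1/266) = -786881/266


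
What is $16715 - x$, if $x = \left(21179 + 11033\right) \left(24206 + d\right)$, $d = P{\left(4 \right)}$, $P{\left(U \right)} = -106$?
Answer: $-776292485$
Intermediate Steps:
$d = -106$
$x = 776309200$ ($x = \left(21179 + 11033\right) \left(24206 - 106\right) = 32212 \cdot 24100 = 776309200$)
$16715 - x = 16715 - 776309200 = -776292485$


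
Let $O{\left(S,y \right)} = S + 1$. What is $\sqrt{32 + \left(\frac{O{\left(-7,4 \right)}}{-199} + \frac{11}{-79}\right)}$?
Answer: $\frac{\sqrt{7881833397}}{15721} \approx 5.6472$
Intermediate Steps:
$O{\left(S,y \right)} = 1 + S$
$\sqrt{32 + \left(\frac{O{\left(-7,4 \right)}}{-199} + \frac{11}{-79}\right)} = \sqrt{32 + \left(\frac{1 - 7}{-199} + \frac{11}{-79}\right)} = \sqrt{32 + \left(\left(-6\right) \left(- \frac{1}{199}\right) + 11 \left(- \frac{1}{79}\right)\right)} = \sqrt{32 + \left(\frac{6}{199} - \frac{11}{79}\right)} = \sqrt{32 - \frac{1715}{15721}} = \sqrt{\frac{501357}{15721}} = \frac{\sqrt{7881833397}}{15721}$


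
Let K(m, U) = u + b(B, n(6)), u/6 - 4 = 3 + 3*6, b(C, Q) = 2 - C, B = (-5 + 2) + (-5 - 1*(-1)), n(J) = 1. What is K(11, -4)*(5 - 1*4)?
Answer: 159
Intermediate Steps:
B = -7 (B = -3 + (-5 + 1) = -3 - 4 = -7)
u = 150 (u = 24 + 6*(3 + 3*6) = 24 + 6*(3 + 18) = 24 + 6*21 = 24 + 126 = 150)
K(m, U) = 159 (K(m, U) = 150 + (2 - 1*(-7)) = 150 + (2 + 7) = 150 + 9 = 159)
K(11, -4)*(5 - 1*4) = 159*(5 - 1*4) = 159*(5 - 4) = 159*1 = 159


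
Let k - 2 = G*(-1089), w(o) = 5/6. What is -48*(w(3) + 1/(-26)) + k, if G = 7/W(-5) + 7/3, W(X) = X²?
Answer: -936674/325 ≈ -2882.1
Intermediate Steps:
w(o) = ⅚ (w(o) = 5*(⅙) = ⅚)
G = 196/75 (G = 7/((-5)²) + 7/3 = 7/25 + 7*(⅓) = 7*(1/25) + 7/3 = 7/25 + 7/3 = 196/75 ≈ 2.6133)
k = -71098/25 (k = 2 + (196/75)*(-1089) = 2 - 71148/25 = -71098/25 ≈ -2843.9)
-48*(w(3) + 1/(-26)) + k = -48*(⅚ + 1/(-26)) - 71098/25 = -48*(⅚ - 1/26) - 71098/25 = -48*31/39 - 71098/25 = -496/13 - 71098/25 = -936674/325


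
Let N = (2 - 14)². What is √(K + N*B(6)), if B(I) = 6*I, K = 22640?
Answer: 4*√1739 ≈ 166.81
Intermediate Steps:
N = 144 (N = (-12)² = 144)
√(K + N*B(6)) = √(22640 + 144*(6*6)) = √(22640 + 144*36) = √(22640 + 5184) = √27824 = 4*√1739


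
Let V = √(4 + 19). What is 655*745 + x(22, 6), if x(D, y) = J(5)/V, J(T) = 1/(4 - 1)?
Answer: 487975 + √23/69 ≈ 4.8798e+5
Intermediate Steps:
J(T) = ⅓ (J(T) = 1/3 = ⅓)
V = √23 ≈ 4.7958
x(D, y) = √23/69 (x(D, y) = 1/(3*(√23)) = (√23/23)/3 = √23/69)
655*745 + x(22, 6) = 655*745 + √23/69 = 487975 + √23/69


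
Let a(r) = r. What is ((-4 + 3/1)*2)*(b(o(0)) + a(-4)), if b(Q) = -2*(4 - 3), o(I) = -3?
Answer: 12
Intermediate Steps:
b(Q) = -2 (b(Q) = -2*1 = -2)
((-4 + 3/1)*2)*(b(o(0)) + a(-4)) = ((-4 + 3/1)*2)*(-2 - 4) = ((-4 + 3*1)*2)*(-6) = ((-4 + 3)*2)*(-6) = -1*2*(-6) = -2*(-6) = 12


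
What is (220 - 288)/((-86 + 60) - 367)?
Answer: 68/393 ≈ 0.17303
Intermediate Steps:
(220 - 288)/((-86 + 60) - 367) = -68/(-26 - 367) = -68/(-393) = -68*(-1/393) = 68/393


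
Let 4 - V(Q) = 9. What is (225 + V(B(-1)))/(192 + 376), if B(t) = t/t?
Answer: 55/142 ≈ 0.38732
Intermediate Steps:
B(t) = 1
V(Q) = -5 (V(Q) = 4 - 1*9 = 4 - 9 = -5)
(225 + V(B(-1)))/(192 + 376) = (225 - 5)/(192 + 376) = 220/568 = 220*(1/568) = 55/142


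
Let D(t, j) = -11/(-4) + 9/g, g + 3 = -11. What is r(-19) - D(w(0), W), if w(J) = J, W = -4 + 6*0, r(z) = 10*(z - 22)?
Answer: -11539/28 ≈ -412.11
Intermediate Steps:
r(z) = -220 + 10*z (r(z) = 10*(-22 + z) = -220 + 10*z)
W = -4 (W = -4 + 0 = -4)
g = -14 (g = -3 - 11 = -14)
D(t, j) = 59/28 (D(t, j) = -11/(-4) + 9/(-14) = -11*(-¼) + 9*(-1/14) = 11/4 - 9/14 = 59/28)
r(-19) - D(w(0), W) = (-220 + 10*(-19)) - 1*59/28 = (-220 - 190) - 59/28 = -410 - 59/28 = -11539/28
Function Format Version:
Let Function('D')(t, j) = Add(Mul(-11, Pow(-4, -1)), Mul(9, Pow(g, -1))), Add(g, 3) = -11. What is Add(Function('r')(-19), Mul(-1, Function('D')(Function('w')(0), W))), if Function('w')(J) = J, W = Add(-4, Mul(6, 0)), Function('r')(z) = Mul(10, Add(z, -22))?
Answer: Rational(-11539, 28) ≈ -412.11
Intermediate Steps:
Function('r')(z) = Add(-220, Mul(10, z)) (Function('r')(z) = Mul(10, Add(-22, z)) = Add(-220, Mul(10, z)))
W = -4 (W = Add(-4, 0) = -4)
g = -14 (g = Add(-3, -11) = -14)
Function('D')(t, j) = Rational(59, 28) (Function('D')(t, j) = Add(Mul(-11, Pow(-4, -1)), Mul(9, Pow(-14, -1))) = Add(Mul(-11, Rational(-1, 4)), Mul(9, Rational(-1, 14))) = Add(Rational(11, 4), Rational(-9, 14)) = Rational(59, 28))
Add(Function('r')(-19), Mul(-1, Function('D')(Function('w')(0), W))) = Add(Add(-220, Mul(10, -19)), Mul(-1, Rational(59, 28))) = Add(Add(-220, -190), Rational(-59, 28)) = Add(-410, Rational(-59, 28)) = Rational(-11539, 28)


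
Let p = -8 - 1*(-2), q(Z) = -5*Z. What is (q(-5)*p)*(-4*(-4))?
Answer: -2400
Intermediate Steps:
p = -6 (p = -8 + 2 = -6)
(q(-5)*p)*(-4*(-4)) = (-5*(-5)*(-6))*(-4*(-4)) = (25*(-6))*16 = -150*16 = -2400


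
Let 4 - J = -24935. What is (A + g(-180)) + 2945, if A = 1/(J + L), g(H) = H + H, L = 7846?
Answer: 84749226/32785 ≈ 2585.0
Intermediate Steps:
J = 24939 (J = 4 - 1*(-24935) = 4 + 24935 = 24939)
g(H) = 2*H
A = 1/32785 (A = 1/(24939 + 7846) = 1/32785 ≈ 3.0502e-5)
(A + g(-180)) + 2945 = (1/32785 + 2*(-180)) + 2945 = (1/32785 - 360) + 2945 = -11802599/32785 + 2945 = 84749226/32785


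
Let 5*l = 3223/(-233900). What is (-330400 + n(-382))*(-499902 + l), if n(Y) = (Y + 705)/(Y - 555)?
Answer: 180994419811510698429/1095821500 ≈ 1.6517e+11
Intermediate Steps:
l = -3223/1169500 (l = (3223/(-233900))/5 = (3223*(-1/233900))/5 = (⅕)*(-3223/233900) = -3223/1169500 ≈ -0.0027559)
n(Y) = (705 + Y)/(-555 + Y)
(-330400 + n(-382))*(-499902 + l) = (-330400 + (705 - 382)/(-555 - 382))*(-499902 - 3223/1169500) = (-330400 + 323/(-937))*(-584635392223/1169500) = (-330400 - 1/937*323)*(-584635392223/1169500) = (-330400 - 323/937)*(-584635392223/1169500) = -309585123/937*(-584635392223/1169500) = 180994419811510698429/1095821500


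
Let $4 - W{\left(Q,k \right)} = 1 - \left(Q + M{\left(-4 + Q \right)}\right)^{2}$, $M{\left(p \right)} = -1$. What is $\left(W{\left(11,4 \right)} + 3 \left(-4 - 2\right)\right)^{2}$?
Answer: $7225$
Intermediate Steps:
$W{\left(Q,k \right)} = 3 + \left(-1 + Q\right)^{2}$ ($W{\left(Q,k \right)} = 4 - \left(1 - \left(Q - 1\right)^{2}\right) = 4 - \left(1 - \left(-1 + Q\right)^{2}\right) = 4 + \left(-1 + \left(-1 + Q\right)^{2}\right) = 3 + \left(-1 + Q\right)^{2}$)
$\left(W{\left(11,4 \right)} + 3 \left(-4 - 2\right)\right)^{2} = \left(\left(3 + \left(-1 + 11\right)^{2}\right) + 3 \left(-4 - 2\right)\right)^{2} = \left(\left(3 + 10^{2}\right) + 3 \left(-6\right)\right)^{2} = \left(\left(3 + 100\right) - 18\right)^{2} = \left(103 - 18\right)^{2} = 85^{2} = 7225$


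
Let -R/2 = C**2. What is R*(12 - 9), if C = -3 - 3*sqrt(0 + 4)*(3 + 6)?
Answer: -19494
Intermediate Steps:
C = -57 (C = -3 - 3*sqrt(4)*9 = -3 - 6*9 = -3 - 3*18 = -3 - 54 = -57)
R = -6498 (R = -2*(-57)**2 = -2*3249 = -6498)
R*(12 - 9) = -6498*(12 - 9) = -6498*3 = -19494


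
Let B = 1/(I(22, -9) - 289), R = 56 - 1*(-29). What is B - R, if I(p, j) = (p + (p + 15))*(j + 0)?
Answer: -69701/820 ≈ -85.001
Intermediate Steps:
I(p, j) = j*(15 + 2*p) (I(p, j) = (p + (15 + p))*j = (15 + 2*p)*j = j*(15 + 2*p))
R = 85 (R = 56 + 29 = 85)
B = -1/820 (B = 1/(-9*(15 + 2*22) - 289) = 1/(-9*(15 + 44) - 289) = 1/(-9*59 - 289) = 1/(-531 - 289) = 1/(-820) = -1/820 ≈ -0.0012195)
B - R = -1/820 - 1*85 = -1/820 - 85 = -69701/820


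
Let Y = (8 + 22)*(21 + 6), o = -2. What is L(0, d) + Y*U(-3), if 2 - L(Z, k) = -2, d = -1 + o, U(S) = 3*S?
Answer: -7286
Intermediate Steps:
d = -3 (d = -1 - 2 = -3)
Y = 810 (Y = 30*27 = 810)
L(Z, k) = 4 (L(Z, k) = 2 - 1*(-2) = 2 + 2 = 4)
L(0, d) + Y*U(-3) = 4 + 810*(3*(-3)) = 4 + 810*(-9) = 4 - 7290 = -7286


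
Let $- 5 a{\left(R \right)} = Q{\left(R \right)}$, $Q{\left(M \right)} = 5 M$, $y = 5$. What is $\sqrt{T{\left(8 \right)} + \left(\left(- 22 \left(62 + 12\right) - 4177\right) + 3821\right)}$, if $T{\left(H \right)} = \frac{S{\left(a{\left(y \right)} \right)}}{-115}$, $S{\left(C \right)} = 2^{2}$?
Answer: $\frac{2 i \sqrt{6559715}}{115} \approx 44.542 i$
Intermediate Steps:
$a{\left(R \right)} = - R$ ($a{\left(R \right)} = - \frac{5 R}{5} = - R$)
$S{\left(C \right)} = 4$
$T{\left(H \right)} = - \frac{4}{115}$ ($T{\left(H \right)} = \frac{4}{-115} = 4 \left(- \frac{1}{115}\right) = - \frac{4}{115}$)
$\sqrt{T{\left(8 \right)} + \left(\left(- 22 \left(62 + 12\right) - 4177\right) + 3821\right)} = \sqrt{- \frac{4}{115} + \left(\left(- 22 \left(62 + 12\right) - 4177\right) + 3821\right)} = \sqrt{- \frac{4}{115} + \left(\left(\left(-22\right) 74 - 4177\right) + 3821\right)} = \sqrt{- \frac{4}{115} + \left(\left(-1628 - 4177\right) + 3821\right)} = \sqrt{- \frac{4}{115} + \left(-5805 + 3821\right)} = \sqrt{- \frac{4}{115} - 1984} = \sqrt{- \frac{228164}{115}} = \frac{2 i \sqrt{6559715}}{115}$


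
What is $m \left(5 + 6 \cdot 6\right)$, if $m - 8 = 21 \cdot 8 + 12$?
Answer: $7708$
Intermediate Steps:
$m = 188$ ($m = 8 + \left(21 \cdot 8 + 12\right) = 8 + \left(168 + 12\right) = 8 + 180 = 188$)
$m \left(5 + 6 \cdot 6\right) = 188 \left(5 + 6 \cdot 6\right) = 188 \left(5 + 36\right) = 188 \cdot 41 = 7708$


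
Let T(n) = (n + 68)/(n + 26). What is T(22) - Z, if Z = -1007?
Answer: 8071/8 ≈ 1008.9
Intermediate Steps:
T(n) = (68 + n)/(26 + n)
T(22) - Z = (68 + 22)/(26 + 22) - 1*(-1007) = 90/48 + 1007 = (1/48)*90 + 1007 = 15/8 + 1007 = 8071/8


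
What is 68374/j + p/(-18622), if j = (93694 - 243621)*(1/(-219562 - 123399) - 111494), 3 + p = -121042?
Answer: 693942062407600315033/106758486135923578590 ≈ 6.5001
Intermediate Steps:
p = -121045 (p = -3 - 121042 = -121045)
j = 5732922679407345/342961 (j = -149927*(1/(-342961) - 111494) = -149927*(-1/342961 - 111494) = -149927*(-38238093735/342961) = 5732922679407345/342961 ≈ 1.6716e+10)
68374/j + p/(-18622) = 68374/(5732922679407345/342961) - 121045/(-18622) = 68374*(342961/5732922679407345) - 121045*(-1/18622) = 23449615414/5732922679407345 + 121045/18622 = 693942062407600315033/106758486135923578590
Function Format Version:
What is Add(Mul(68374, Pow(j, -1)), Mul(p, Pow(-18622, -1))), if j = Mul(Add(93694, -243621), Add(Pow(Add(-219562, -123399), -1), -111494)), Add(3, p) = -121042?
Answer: Rational(693942062407600315033, 106758486135923578590) ≈ 6.5001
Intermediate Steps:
p = -121045 (p = Add(-3, -121042) = -121045)
j = Rational(5732922679407345, 342961) (j = Mul(-149927, Add(Pow(-342961, -1), -111494)) = Mul(-149927, Add(Rational(-1, 342961), -111494)) = Mul(-149927, Rational(-38238093735, 342961)) = Rational(5732922679407345, 342961) ≈ 1.6716e+10)
Add(Mul(68374, Pow(j, -1)), Mul(p, Pow(-18622, -1))) = Add(Mul(68374, Pow(Rational(5732922679407345, 342961), -1)), Mul(-121045, Pow(-18622, -1))) = Add(Mul(68374, Rational(342961, 5732922679407345)), Mul(-121045, Rational(-1, 18622))) = Add(Rational(23449615414, 5732922679407345), Rational(121045, 18622)) = Rational(693942062407600315033, 106758486135923578590)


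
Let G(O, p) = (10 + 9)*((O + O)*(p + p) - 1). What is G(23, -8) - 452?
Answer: -14455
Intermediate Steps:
G(O, p) = -19 + 76*O*p (G(O, p) = 19*((2*O)*(2*p) - 1) = 19*(4*O*p - 1) = 19*(-1 + 4*O*p) = -19 + 76*O*p)
G(23, -8) - 452 = (-19 + 76*23*(-8)) - 452 = (-19 - 13984) - 452 = -14003 - 452 = -14455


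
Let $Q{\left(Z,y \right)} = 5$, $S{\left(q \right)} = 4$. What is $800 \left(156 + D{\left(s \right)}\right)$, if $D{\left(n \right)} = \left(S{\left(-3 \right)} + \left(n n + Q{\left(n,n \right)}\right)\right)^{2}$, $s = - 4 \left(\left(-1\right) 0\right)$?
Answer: $189600$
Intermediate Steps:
$s = 0$ ($s = \left(-4\right) 0 = 0$)
$D{\left(n \right)} = \left(9 + n^{2}\right)^{2}$ ($D{\left(n \right)} = \left(4 + \left(n n + 5\right)\right)^{2} = \left(4 + \left(n^{2} + 5\right)\right)^{2} = \left(4 + \left(5 + n^{2}\right)\right)^{2} = \left(9 + n^{2}\right)^{2}$)
$800 \left(156 + D{\left(s \right)}\right) = 800 \left(156 + \left(9 + 0^{2}\right)^{2}\right) = 800 \left(156 + \left(9 + 0\right)^{2}\right) = 800 \left(156 + 9^{2}\right) = 800 \left(156 + 81\right) = 800 \cdot 237 = 189600$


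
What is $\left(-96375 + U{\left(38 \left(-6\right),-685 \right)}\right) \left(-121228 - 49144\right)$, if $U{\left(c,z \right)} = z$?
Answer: $16536306320$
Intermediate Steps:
$\left(-96375 + U{\left(38 \left(-6\right),-685 \right)}\right) \left(-121228 - 49144\right) = \left(-96375 - 685\right) \left(-121228 - 49144\right) = \left(-97060\right) \left(-170372\right) = 16536306320$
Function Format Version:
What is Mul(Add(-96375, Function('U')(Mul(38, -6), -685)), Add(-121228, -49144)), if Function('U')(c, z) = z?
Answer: 16536306320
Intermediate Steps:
Mul(Add(-96375, Function('U')(Mul(38, -6), -685)), Add(-121228, -49144)) = Mul(Add(-96375, -685), Add(-121228, -49144)) = Mul(-97060, -170372) = 16536306320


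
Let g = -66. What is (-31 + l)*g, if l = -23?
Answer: 3564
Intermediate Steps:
(-31 + l)*g = (-31 - 23)*(-66) = -54*(-66) = 3564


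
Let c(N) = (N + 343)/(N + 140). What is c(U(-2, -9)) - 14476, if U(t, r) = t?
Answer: -1997347/138 ≈ -14474.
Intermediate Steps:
c(N) = (343 + N)/(140 + N)
c(U(-2, -9)) - 14476 = (343 - 2)/(140 - 2) - 14476 = 341/138 - 14476 = -1997347/138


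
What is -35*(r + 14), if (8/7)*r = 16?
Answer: -980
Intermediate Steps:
r = 14 (r = (7/8)*16 = 14)
-35*(r + 14) = -35*(14 + 14) = -35*28 = -980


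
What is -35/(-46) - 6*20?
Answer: -5485/46 ≈ -119.24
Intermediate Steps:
-35/(-46) - 6*20 = -35*(-1/46) - 120 = 35/46 - 120 = -5485/46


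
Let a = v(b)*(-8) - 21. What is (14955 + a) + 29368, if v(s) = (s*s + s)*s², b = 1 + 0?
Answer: 44286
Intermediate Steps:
b = 1
v(s) = s²*(s + s²) (v(s) = (s² + s)*s² = (s + s²)*s² = s²*(s + s²))
a = -37 (a = (1³*(1 + 1))*(-8) - 21 = (1*2)*(-8) - 21 = 2*(-8) - 21 = -16 - 21 = -37)
(14955 + a) + 29368 = (14955 - 37) + 29368 = 14918 + 29368 = 44286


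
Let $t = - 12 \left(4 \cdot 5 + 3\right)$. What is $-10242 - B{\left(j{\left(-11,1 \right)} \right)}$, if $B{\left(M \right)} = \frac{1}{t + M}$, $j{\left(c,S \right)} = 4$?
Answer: $- \frac{2785823}{272} \approx -10242.0$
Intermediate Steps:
$t = -276$ ($t = - 12 \left(20 + 3\right) = \left(-12\right) 23 = -276$)
$B{\left(M \right)} = \frac{1}{-276 + M}$
$-10242 - B{\left(j{\left(-11,1 \right)} \right)} = -10242 - \frac{1}{-276 + 4} = -10242 - \frac{1}{-272} = -10242 - - \frac{1}{272} = -10242 + \frac{1}{272} = - \frac{2785823}{272}$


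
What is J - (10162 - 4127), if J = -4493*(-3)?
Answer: 7444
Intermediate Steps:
J = 13479
J - (10162 - 4127) = 13479 - (10162 - 4127) = 13479 - 1*6035 = 13479 - 6035 = 7444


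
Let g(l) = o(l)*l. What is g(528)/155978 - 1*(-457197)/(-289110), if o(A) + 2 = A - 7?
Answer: 1318786309/7515799930 ≈ 0.17547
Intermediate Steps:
o(A) = -9 + A (o(A) = -2 + (A - 7) = -2 + (-7 + A) = -9 + A)
g(l) = l*(-9 + l) (g(l) = (-9 + l)*l = l*(-9 + l))
g(528)/155978 - 1*(-457197)/(-289110) = (528*(-9 + 528))/155978 - 1*(-457197)/(-289110) = (528*519)*(1/155978) + 457197*(-1/289110) = 274032*(1/155978) - 152399/96370 = 137016/77989 - 152399/96370 = 1318786309/7515799930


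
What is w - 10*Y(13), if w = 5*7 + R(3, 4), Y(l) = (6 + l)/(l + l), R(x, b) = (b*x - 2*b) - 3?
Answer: 373/13 ≈ 28.692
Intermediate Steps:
R(x, b) = -3 - 2*b + b*x (R(x, b) = (-2*b + b*x) - 3 = -3 - 2*b + b*x)
Y(l) = (6 + l)/(2*l) (Y(l) = (6 + l)/((2*l)) = (6 + l)*(1/(2*l)) = (6 + l)/(2*l))
w = 36 (w = 5*7 + (-3 - 2*4 + 4*3) = 35 + (-3 - 8 + 12) = 35 + 1 = 36)
w - 10*Y(13) = 36 - 5*(6 + 13)/13 = 36 - 5*19/13 = 36 - 10*19/26 = 36 - 95/13 = 373/13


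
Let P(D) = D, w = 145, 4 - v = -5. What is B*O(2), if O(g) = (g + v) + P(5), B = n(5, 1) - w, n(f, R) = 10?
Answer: -2160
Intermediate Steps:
v = 9 (v = 4 - 1*(-5) = 4 + 5 = 9)
B = -135 (B = 10 - 1*145 = 10 - 145 = -135)
O(g) = 14 + g (O(g) = (g + 9) + 5 = (9 + g) + 5 = 14 + g)
B*O(2) = -135*(14 + 2) = -135*16 = -2160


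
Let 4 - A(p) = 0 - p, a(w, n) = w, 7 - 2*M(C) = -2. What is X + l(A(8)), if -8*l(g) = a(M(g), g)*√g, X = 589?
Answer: 589 - 9*√3/8 ≈ 587.05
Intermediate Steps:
M(C) = 9/2 (M(C) = 7/2 - ½*(-2) = 7/2 + 1 = 9/2)
A(p) = 4 + p (A(p) = 4 - (0 - p) = 4 - (-1)*p = 4 + p)
l(g) = -9*√g/16
X + l(A(8)) = 589 - 9*√(4 + 8)/16 = 589 - 9*√3/8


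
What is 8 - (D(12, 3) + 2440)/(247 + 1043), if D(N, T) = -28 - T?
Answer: 2637/430 ≈ 6.1326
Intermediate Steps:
8 - (D(12, 3) + 2440)/(247 + 1043) = 8 - ((-28 - 1*3) + 2440)/(247 + 1043) = 8 - ((-28 - 3) + 2440)/1290 = 8 - (-31 + 2440)/1290 = 8 - 2409/1290 = 8 - 1*803/430 = 8 - 803/430 = 2637/430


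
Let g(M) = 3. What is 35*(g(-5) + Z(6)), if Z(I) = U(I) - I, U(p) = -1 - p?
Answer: -350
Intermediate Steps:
Z(I) = -1 - 2*I (Z(I) = (-1 - I) - I = -1 - 2*I)
35*(g(-5) + Z(6)) = 35*(3 + (-1 - 2*6)) = 35*(3 + (-1 - 12)) = 35*(3 - 13) = 35*(-10) = -350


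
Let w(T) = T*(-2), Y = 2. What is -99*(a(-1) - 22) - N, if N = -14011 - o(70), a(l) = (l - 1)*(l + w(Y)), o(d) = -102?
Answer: 15097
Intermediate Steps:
w(T) = -2*T
a(l) = (-1 + l)*(-4 + l) (a(l) = (l - 1)*(l - 2*2) = (-1 + l)*(l - 4) = (-1 + l)*(-4 + l))
N = -13909 (N = -14011 - 1*(-102) = -14011 + 102 = -13909)
-99*(a(-1) - 22) - N = -99*((4 + (-1)**2 - 5*(-1)) - 22) - 1*(-13909) = -99*((4 + 1 + 5) - 22) + 13909 = -99*(10 - 22) + 13909 = -99*(-12) + 13909 = 1188 + 13909 = 15097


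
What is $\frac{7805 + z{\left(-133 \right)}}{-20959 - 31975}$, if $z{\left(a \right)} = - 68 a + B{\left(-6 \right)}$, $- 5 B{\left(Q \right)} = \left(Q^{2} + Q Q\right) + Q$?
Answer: $- \frac{84179}{264670} \approx -0.31805$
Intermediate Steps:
$B{\left(Q \right)} = - \frac{2 Q^{2}}{5} - \frac{Q}{5}$ ($B{\left(Q \right)} = - \frac{\left(Q^{2} + Q Q\right) + Q}{5} = - \frac{\left(Q^{2} + Q^{2}\right) + Q}{5} = - \frac{2 Q^{2} + Q}{5} = - \frac{Q + 2 Q^{2}}{5} = - \frac{2 Q^{2}}{5} - \frac{Q}{5}$)
$z{\left(a \right)} = - \frac{66}{5} - 68 a$ ($z{\left(a \right)} = - 68 a - - \frac{6 \left(1 + 2 \left(-6\right)\right)}{5} = - 68 a - - \frac{6 \left(1 - 12\right)}{5} = - 68 a - \left(- \frac{6}{5}\right) \left(-11\right) = - 68 a - \frac{66}{5} = - \frac{66}{5} - 68 a$)
$\frac{7805 + z{\left(-133 \right)}}{-20959 - 31975} = \frac{7805 - - \frac{45154}{5}}{-20959 - 31975} = \frac{7805 + \left(- \frac{66}{5} + 9044\right)}{-52934} = \left(7805 + \frac{45154}{5}\right) \left(- \frac{1}{52934}\right) = \frac{84179}{5} \left(- \frac{1}{52934}\right) = - \frac{84179}{264670}$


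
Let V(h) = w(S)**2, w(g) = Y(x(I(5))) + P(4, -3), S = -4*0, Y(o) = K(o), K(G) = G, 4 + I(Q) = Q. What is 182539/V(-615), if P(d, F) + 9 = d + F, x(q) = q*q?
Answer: 26077/7 ≈ 3725.3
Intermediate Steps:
I(Q) = -4 + Q
x(q) = q**2
Y(o) = o
S = 0
P(d, F) = -9 + F + d (P(d, F) = -9 + (d + F) = -9 + (F + d) = -9 + F + d)
w(g) = -7 (w(g) = (-4 + 5)**2 + (-9 - 3 + 4) = 1**2 - 8 = 1 - 8 = -7)
V(h) = 49 (V(h) = (-7)**2 = 49)
182539/V(-615) = 182539/49 = 182539*(1/49) = 26077/7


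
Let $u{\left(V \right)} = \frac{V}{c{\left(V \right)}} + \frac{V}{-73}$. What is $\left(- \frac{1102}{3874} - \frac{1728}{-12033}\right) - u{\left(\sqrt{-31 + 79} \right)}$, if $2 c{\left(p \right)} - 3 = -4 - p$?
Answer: $\frac{231473023}{121719143} - \frac{396 \sqrt{3}}{3431} \approx 1.7018$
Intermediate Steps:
$c{\left(p \right)} = - \frac{1}{2} - \frac{p}{2}$ ($c{\left(p \right)} = \frac{3}{2} + \frac{-4 - p}{2} = \frac{3}{2} - \left(2 + \frac{p}{2}\right) = - \frac{1}{2} - \frac{p}{2}$)
$u{\left(V \right)} = - \frac{V}{73} + \frac{V}{- \frac{1}{2} - \frac{V}{2}}$ ($u{\left(V \right)} = \frac{V}{- \frac{1}{2} - \frac{V}{2}} + \frac{V}{-73} = \frac{V}{- \frac{1}{2} - \frac{V}{2}} + V \left(- \frac{1}{73}\right) = \frac{V}{- \frac{1}{2} - \frac{V}{2}} - \frac{V}{73} = - \frac{V}{73} + \frac{V}{- \frac{1}{2} - \frac{V}{2}}$)
$\left(- \frac{1102}{3874} - \frac{1728}{-12033}\right) - u{\left(\sqrt{-31 + 79} \right)} = \left(- \frac{1102}{3874} - \frac{1728}{-12033}\right) - \frac{\sqrt{-31 + 79} \left(-147 - \sqrt{-31 + 79}\right)}{73 \left(1 + \sqrt{-31 + 79}\right)} = \left(\left(-1102\right) \frac{1}{3874} - - \frac{192}{1337}\right) - \frac{\sqrt{48} \left(-147 - \sqrt{48}\right)}{73 \left(1 + \sqrt{48}\right)} = \left(- \frac{551}{1937} + \frac{192}{1337}\right) - \frac{4 \sqrt{3} \left(-147 - 4 \sqrt{3}\right)}{73 \left(1 + 4 \sqrt{3}\right)} = - \frac{364783}{2589769} - \frac{4 \sqrt{3} \left(-147 - 4 \sqrt{3}\right)}{73 \left(1 + 4 \sqrt{3}\right)}$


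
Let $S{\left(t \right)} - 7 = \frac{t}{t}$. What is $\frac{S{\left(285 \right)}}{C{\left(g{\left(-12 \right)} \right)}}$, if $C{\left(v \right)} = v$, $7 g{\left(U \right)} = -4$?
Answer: $-14$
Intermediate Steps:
$g{\left(U \right)} = - \frac{4}{7}$ ($g{\left(U \right)} = \frac{1}{7} \left(-4\right) = - \frac{4}{7}$)
$S{\left(t \right)} = 8$ ($S{\left(t \right)} = 7 + \frac{t}{t} = 7 + 1 = 8$)
$\frac{S{\left(285 \right)}}{C{\left(g{\left(-12 \right)} \right)}} = \frac{8}{- \frac{4}{7}} = 8 \left(- \frac{7}{4}\right) = -14$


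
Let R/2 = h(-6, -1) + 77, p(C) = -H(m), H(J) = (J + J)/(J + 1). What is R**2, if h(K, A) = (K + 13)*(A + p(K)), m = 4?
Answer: 345744/25 ≈ 13830.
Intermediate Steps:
H(J) = 2*J/(1 + J) (H(J) = (2*J)/(1 + J) = 2*J/(1 + J))
p(C) = -8/5 (p(C) = -2*4/(1 + 4) = -2*4/5 = -1*8/5 = -8/5)
h(K, A) = (13 + K)*(-8/5 + A) (h(K, A) = (K + 13)*(A - 8/5) = (13 + K)*(-8/5 + A))
R = 588/5 (R = 2*((-104/5 + 13*(-1) - 8/5*(-6) - 1*(-6)) + 77) = 2*((-104/5 - 13 + 48/5 + 6) + 77) = 2*(-91/5 + 77) = 2*(294/5) = 588/5 ≈ 117.60)
R**2 = (588/5)**2 = 345744/25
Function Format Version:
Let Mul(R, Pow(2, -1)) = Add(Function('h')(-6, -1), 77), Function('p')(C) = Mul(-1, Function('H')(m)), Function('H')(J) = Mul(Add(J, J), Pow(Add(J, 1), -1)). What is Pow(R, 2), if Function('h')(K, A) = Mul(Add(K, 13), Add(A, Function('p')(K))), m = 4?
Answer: Rational(345744, 25) ≈ 13830.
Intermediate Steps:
Function('H')(J) = Mul(2, J, Pow(Add(1, J), -1)) (Function('H')(J) = Mul(Mul(2, J), Pow(Add(1, J), -1)) = Mul(2, J, Pow(Add(1, J), -1)))
Function('p')(C) = Rational(-8, 5) (Function('p')(C) = Mul(-1, Mul(2, 4, Pow(Add(1, 4), -1))) = Mul(-1, Mul(2, 4, Pow(5, -1))) = Mul(-1, Mul(2, 4, Rational(1, 5))) = Mul(-1, Rational(8, 5)) = Rational(-8, 5))
Function('h')(K, A) = Mul(Add(13, K), Add(Rational(-8, 5), A)) (Function('h')(K, A) = Mul(Add(K, 13), Add(A, Rational(-8, 5))) = Mul(Add(13, K), Add(Rational(-8, 5), A)))
R = Rational(588, 5) (R = Mul(2, Add(Add(Rational(-104, 5), Mul(13, -1), Mul(Rational(-8, 5), -6), Mul(-1, -6)), 77)) = Mul(2, Add(Add(Rational(-104, 5), -13, Rational(48, 5), 6), 77)) = Mul(2, Add(Rational(-91, 5), 77)) = Mul(2, Rational(294, 5)) = Rational(588, 5) ≈ 117.60)
Pow(R, 2) = Pow(Rational(588, 5), 2) = Rational(345744, 25)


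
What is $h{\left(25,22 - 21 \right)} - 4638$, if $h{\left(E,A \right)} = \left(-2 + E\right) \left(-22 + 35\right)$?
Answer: $-4339$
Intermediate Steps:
$h{\left(E,A \right)} = -26 + 13 E$ ($h{\left(E,A \right)} = \left(-2 + E\right) 13 = -26 + 13 E$)
$h{\left(25,22 - 21 \right)} - 4638 = \left(-26 + 13 \cdot 25\right) - 4638 = \left(-26 + 325\right) - 4638 = 299 - 4638 = -4339$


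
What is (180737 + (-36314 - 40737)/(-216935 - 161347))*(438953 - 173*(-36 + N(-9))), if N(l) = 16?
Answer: 10082537836241835/126094 ≈ 7.9960e+10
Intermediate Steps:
(180737 + (-36314 - 40737)/(-216935 - 161347))*(438953 - 173*(-36 + N(-9))) = (180737 + (-36314 - 40737)/(-216935 - 161347))*(438953 - 173*(-36 + 16)) = (180737 - 77051/(-378282))*(438953 - 173*(-20)) = (180737 - 77051*(-1/378282))*(438953 + 3460) = (180737 + 77051/378282)*442413 = (68369630885/378282)*442413 = 10082537836241835/126094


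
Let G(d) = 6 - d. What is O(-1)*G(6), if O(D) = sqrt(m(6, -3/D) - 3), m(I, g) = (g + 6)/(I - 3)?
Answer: 0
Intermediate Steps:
m(I, g) = (6 + g)/(-3 + I)
O(D) = sqrt(-1 - 1/D) (O(D) = sqrt((6 - 3/D)/(-3 + 6) - 3) = sqrt((6 - 3/D)/3 - 3) = sqrt((2 - 1/D) - 3) = sqrt(-1 - 1/D))
O(-1)*G(6) = sqrt((-1 - 1*(-1))/(-1))*(6 - 1*6) = sqrt(-(-1 + 1))*(6 - 6) = sqrt(-1*0)*0 = sqrt(0)*0 = 0*0 = 0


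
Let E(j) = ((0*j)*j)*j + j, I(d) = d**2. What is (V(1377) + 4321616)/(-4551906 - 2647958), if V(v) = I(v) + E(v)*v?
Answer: -4056937/3599932 ≈ -1.1269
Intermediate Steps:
E(j) = j (E(j) = (0*j)*j + j = 0*j + j = 0 + j = j)
V(v) = 2*v**2 (V(v) = v**2 + v*v = v**2 + v**2 = 2*v**2)
(V(1377) + 4321616)/(-4551906 - 2647958) = (2*1377**2 + 4321616)/(-4551906 - 2647958) = (2*1896129 + 4321616)/(-7199864) = (3792258 + 4321616)*(-1/7199864) = 8113874*(-1/7199864) = -4056937/3599932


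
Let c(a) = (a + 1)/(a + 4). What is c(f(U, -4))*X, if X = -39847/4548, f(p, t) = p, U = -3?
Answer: 39847/2274 ≈ 17.523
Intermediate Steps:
c(a) = (1 + a)/(4 + a)
X = -39847/4548 (X = -39847*1/4548 = -39847/4548 ≈ -8.7614)
c(f(U, -4))*X = ((1 - 3)/(4 - 3))*(-39847/4548) = (-2/1)*(-39847/4548) = (1*(-2))*(-39847/4548) = -2*(-39847/4548) = 39847/2274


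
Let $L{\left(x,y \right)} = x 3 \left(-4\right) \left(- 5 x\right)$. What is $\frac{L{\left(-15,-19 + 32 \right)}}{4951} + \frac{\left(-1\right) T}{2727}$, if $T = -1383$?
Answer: $\frac{14553911}{4500459} \approx 3.2339$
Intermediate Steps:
$L{\left(x,y \right)} = 60 x^{2}$ ($L{\left(x,y \right)} = 3 x \left(-4\right) \left(- 5 x\right) = - 12 x \left(- 5 x\right) = 60 x^{2}$)
$\frac{L{\left(-15,-19 + 32 \right)}}{4951} + \frac{\left(-1\right) T}{2727} = \frac{60 \left(-15\right)^{2}}{4951} + \frac{\left(-1\right) \left(-1383\right)}{2727} = 60 \cdot 225 \cdot \frac{1}{4951} + 1383 \cdot \frac{1}{2727} = 13500 \cdot \frac{1}{4951} + \frac{461}{909} = \frac{13500}{4951} + \frac{461}{909} = \frac{14553911}{4500459}$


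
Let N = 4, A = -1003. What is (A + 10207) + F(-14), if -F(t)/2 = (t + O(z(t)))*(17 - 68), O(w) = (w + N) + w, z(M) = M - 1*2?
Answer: 4920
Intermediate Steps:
z(M) = -2 + M (z(M) = M - 2 = -2 + M)
O(w) = 4 + 2*w (O(w) = (w + 4) + w = (4 + w) + w = 4 + 2*w)
F(t) = 306*t (F(t) = -2*(t + (4 + 2*(-2 + t)))*(17 - 68) = -2*(t + (4 + (-4 + 2*t)))*(-51) = -2*(t + 2*t)*(-51) = -2*3*t*(-51) = -(-306)*t = 306*t)
(A + 10207) + F(-14) = (-1003 + 10207) + 306*(-14) = 9204 - 4284 = 4920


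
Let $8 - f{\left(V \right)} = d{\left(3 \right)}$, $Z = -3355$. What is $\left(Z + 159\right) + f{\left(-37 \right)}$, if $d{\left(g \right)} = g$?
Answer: $-3191$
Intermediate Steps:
$f{\left(V \right)} = 5$ ($f{\left(V \right)} = 8 - 3 = 5$)
$\left(Z + 159\right) + f{\left(-37 \right)} = \left(-3355 + 159\right) + 5 = -3196 + 5 = -3191$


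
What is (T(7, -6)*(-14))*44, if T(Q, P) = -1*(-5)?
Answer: -3080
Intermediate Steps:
T(Q, P) = 5
(T(7, -6)*(-14))*44 = (5*(-14))*44 = -70*44 = -3080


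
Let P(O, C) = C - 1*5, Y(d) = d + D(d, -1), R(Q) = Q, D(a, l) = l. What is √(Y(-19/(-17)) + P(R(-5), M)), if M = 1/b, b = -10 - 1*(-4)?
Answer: I*√52530/102 ≈ 2.247*I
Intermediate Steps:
b = -6 (b = -10 + 4 = -6)
Y(d) = -1 + d (Y(d) = d - 1 = -1 + d)
M = -⅙ (M = 1/(-6) = -⅙ ≈ -0.16667)
P(O, C) = -5 + C (P(O, C) = C - 5 = -5 + C)
√(Y(-19/(-17)) + P(R(-5), M)) = √((-1 - 19/(-17)) + (-5 - ⅙)) = √((-1 - 19*(-1/17)) - 31/6) = √((-1 + 19/17) - 31/6) = √(2/17 - 31/6) = √(-515/102) = I*√52530/102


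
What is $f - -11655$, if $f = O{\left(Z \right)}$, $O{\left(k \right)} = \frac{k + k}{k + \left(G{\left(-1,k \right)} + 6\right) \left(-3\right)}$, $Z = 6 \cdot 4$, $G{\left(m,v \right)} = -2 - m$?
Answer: $\frac{34981}{3} \approx 11660.0$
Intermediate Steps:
$Z = 24$
$O{\left(k \right)} = \frac{2 k}{-15 + k}$ ($O{\left(k \right)} = \frac{k + k}{k + \left(\left(-2 - -1\right) + 6\right) \left(-3\right)} = \frac{2 k}{k + \left(\left(-2 + 1\right) + 6\right) \left(-3\right)} = \frac{2 k}{k + \left(-1 + 6\right) \left(-3\right)} = \frac{2 k}{k + 5 \left(-3\right)} = \frac{2 k}{k - 15} = \frac{2 k}{-15 + k}$)
$f = \frac{16}{3}$ ($f = 2 \cdot 24 \frac{1}{-15 + 24} = 2 \cdot 24 \cdot \frac{1}{9} = \frac{16}{3} \approx 5.3333$)
$f - -11655 = \frac{16}{3} - -11655 = \frac{16}{3} + 11655 = \frac{34981}{3}$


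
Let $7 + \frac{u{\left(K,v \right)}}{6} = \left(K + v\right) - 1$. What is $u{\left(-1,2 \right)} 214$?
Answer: $-8988$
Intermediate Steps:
$u{\left(K,v \right)} = -48 + 6 K + 6 v$ ($u{\left(K,v \right)} = -42 + 6 \left(\left(K + v\right) - 1\right) = -42 + 6 \left(-1 + K + v\right) = -42 + \left(-6 + 6 K + 6 v\right) = -48 + 6 K + 6 v$)
$u{\left(-1,2 \right)} 214 = \left(-48 + 6 \left(-1\right) + 6 \cdot 2\right) 214 = \left(-48 - 6 + 12\right) 214 = \left(-42\right) 214 = -8988$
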